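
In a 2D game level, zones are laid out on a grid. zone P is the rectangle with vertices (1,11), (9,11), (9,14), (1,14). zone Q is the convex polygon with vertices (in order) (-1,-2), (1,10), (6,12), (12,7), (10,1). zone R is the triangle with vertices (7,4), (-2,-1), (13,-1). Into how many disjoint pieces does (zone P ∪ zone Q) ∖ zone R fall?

2

(zone P ∪ zone Q) ∖ zone R splits into 2 disjoint pieces (area 111.8674, area 1.75).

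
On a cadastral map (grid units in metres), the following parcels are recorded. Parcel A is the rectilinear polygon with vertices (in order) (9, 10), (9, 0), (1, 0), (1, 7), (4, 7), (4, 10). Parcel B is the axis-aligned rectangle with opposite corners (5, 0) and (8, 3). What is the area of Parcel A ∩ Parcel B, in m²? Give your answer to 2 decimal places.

The intersection is the polygon with vertices (5,0), (5,3), (8,3), (8,0).
By the shoelace formula its area is 9.00.

9.00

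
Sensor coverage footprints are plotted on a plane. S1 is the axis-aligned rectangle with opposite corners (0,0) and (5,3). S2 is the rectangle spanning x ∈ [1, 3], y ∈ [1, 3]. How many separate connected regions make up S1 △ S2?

S1 △ S2 is a single connected region.

1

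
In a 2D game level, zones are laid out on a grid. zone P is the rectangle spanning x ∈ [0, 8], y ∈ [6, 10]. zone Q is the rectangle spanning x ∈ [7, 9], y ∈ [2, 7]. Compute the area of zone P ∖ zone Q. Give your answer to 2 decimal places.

|zone P∩zone Q|: x∈[7,8], y∈[6,7] → 1·1 = 1.
|zone P| = 32.
|zone P ∖ zone Q| = |zone P| − |zone P∩zone Q| = 32 − 1 = 31.00.

31.00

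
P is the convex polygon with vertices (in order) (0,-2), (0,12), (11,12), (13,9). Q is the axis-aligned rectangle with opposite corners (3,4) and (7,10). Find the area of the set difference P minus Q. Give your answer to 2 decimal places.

83.50

|P| = 107.5, |P∩Q| = 24.
|P ∖ Q| = |P| − |P∩Q| = 107.5 − 24 = 83.50.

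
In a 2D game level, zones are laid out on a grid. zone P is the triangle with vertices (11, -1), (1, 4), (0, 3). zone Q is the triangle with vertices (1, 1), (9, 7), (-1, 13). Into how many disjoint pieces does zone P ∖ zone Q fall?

zone P ∖ zone Q splits into 2 disjoint pieces (area 4.4204, area 0.2765).

2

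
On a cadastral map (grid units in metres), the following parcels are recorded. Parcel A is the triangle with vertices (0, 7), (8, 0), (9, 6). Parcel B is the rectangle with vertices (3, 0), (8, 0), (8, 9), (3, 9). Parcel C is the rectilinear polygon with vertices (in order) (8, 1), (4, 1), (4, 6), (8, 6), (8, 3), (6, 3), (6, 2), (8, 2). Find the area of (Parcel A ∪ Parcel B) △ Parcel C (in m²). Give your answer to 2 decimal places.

33.49

|Parcel A ∪ Parcel B| = 51.4931.
|(Parcel A ∪ Parcel B) ∩ Parcel C| = 18.
|(Parcel A ∪ Parcel B) △ Parcel C| = 51.4931 + 18 − 36 = 33.49.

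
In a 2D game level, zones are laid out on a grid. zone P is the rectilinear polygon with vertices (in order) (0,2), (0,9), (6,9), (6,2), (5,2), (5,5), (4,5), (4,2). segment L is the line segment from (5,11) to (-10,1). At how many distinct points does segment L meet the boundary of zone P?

2

The segment meets the boundary at (0,7.667), (2,9).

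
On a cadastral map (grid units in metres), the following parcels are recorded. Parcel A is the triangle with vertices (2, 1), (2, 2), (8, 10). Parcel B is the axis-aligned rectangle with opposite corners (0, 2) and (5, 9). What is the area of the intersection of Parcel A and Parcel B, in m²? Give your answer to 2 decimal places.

The intersection is the polygon with vertices (5,6), (5,5.5), (2.667,2), (2,2).
By the shoelace formula its area is 1.92.

1.92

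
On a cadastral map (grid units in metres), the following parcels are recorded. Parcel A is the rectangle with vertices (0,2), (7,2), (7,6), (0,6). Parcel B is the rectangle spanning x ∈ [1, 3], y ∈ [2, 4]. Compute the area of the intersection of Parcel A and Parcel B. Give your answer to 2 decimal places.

|Parcel A∩Parcel B|: x∈[1,3], y∈[2,4] → 2·2 = 4.

4.00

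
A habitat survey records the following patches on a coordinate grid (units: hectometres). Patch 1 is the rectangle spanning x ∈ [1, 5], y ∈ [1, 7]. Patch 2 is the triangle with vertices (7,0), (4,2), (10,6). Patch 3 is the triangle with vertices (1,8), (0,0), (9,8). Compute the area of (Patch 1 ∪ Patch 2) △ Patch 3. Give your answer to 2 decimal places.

32.68

|Patch 1 ∪ Patch 2| = 35.3333.
|(Patch 1 ∪ Patch 2) ∩ Patch 3| = 17.3264.
|(Patch 1 ∪ Patch 2) △ Patch 3| = 35.3333 + 32 − 34.6528 = 32.68.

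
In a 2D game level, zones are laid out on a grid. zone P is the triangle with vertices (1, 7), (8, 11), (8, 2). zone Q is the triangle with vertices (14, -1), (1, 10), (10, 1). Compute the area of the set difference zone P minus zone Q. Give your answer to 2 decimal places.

|zone P| = 31.5, |zone P∩zone Q| = 3.4584.
|zone P ∖ zone Q| = |zone P| − |zone P∩zone Q| = 31.5 − 3.4584 = 28.04.

28.04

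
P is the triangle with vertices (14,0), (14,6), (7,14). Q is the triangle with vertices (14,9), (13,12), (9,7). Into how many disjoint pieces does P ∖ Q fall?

2

P ∖ Q splits into 2 disjoint pieces (area 13.9583, area 4.9736).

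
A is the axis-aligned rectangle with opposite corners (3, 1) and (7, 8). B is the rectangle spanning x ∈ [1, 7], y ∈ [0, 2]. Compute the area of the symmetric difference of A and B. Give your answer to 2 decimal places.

32.00

|A∩B|: x∈[3,7], y∈[1,2] → 4·1 = 4.
|A △ B| = |A| + |B| − 2·|A∩B| = 28 + 12 − 8 = 32.00.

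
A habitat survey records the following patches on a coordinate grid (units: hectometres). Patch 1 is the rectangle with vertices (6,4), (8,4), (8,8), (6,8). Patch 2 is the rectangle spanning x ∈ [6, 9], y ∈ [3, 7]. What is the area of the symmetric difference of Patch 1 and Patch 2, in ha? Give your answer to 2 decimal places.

|Patch 1∩Patch 2|: x∈[6,8], y∈[4,7] → 2·3 = 6.
|Patch 1 △ Patch 2| = |Patch 1| + |Patch 2| − 2·|Patch 1∩Patch 2| = 8 + 12 − 12 = 8.00.

8.00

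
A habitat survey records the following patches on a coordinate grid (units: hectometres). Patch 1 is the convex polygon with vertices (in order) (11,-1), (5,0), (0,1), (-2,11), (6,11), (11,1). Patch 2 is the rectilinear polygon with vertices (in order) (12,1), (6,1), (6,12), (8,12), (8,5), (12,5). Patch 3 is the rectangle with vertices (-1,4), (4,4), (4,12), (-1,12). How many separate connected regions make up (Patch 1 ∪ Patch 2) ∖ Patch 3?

(Patch 1 ∪ Patch 2) ∖ Patch 3 splits into 2 disjoint pieces (area 83.4, area 2.5).

2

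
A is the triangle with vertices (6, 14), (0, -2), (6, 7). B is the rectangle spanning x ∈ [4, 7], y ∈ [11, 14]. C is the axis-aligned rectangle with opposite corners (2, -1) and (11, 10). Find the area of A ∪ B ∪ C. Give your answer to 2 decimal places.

111.65

By inclusion–exclusion:
Individual areas: |A| = 21, |B| = 9, |C| = 99.
|A∩B| = 1.6875.
|A∩C| = 15.6667.
|B∩C| = 0 (no overlap).
|A∩B∩C| = 0.
|A ∪ B ∪ C| = 129 − 17.3542 + 0 = 111.65.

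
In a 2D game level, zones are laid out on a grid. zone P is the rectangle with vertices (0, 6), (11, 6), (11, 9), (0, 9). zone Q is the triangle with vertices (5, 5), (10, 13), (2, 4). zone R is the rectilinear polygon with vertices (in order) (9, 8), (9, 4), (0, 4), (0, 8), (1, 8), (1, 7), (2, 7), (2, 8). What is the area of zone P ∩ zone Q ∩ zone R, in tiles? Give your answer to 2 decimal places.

3.17

The intersection is the polygon with vertices (5.625,6), (3.778,6), (5.556,8), (6.875,8).
By the shoelace formula its area is 3.17.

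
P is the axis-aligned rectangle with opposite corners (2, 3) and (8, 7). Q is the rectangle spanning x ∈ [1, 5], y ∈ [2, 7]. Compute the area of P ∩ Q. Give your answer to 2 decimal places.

12.00

|P∩Q|: x∈[2,5], y∈[3,7] → 3·4 = 12.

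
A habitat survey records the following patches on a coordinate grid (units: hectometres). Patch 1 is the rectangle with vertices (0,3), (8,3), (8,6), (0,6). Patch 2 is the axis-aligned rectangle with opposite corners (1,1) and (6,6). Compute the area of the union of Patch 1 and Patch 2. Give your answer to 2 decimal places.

34.00

By inclusion–exclusion:
Individual areas: |Patch 1| = 24, |Patch 2| = 25.
|Patch 1∩Patch 2|: x∈[1,6], y∈[3,6] → 5·3 = 15.
|Patch 1 ∪ Patch 2| = 49 − 15 = 34.00.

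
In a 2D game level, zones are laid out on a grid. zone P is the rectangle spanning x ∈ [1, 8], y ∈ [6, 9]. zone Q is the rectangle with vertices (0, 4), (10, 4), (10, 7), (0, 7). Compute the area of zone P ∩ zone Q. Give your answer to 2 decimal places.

|zone P∩zone Q|: x∈[1,8], y∈[6,7] → 7·1 = 7.

7.00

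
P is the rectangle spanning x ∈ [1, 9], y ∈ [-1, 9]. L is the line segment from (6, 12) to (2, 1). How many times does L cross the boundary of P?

The segment meets the boundary at (4.909,9).

1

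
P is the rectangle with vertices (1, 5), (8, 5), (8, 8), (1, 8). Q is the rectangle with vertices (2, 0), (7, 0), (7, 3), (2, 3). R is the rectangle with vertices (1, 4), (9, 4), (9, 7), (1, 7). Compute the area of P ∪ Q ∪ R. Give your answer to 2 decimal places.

By inclusion–exclusion:
Individual areas: |P| = 21, |Q| = 15, |R| = 24.
|P∩Q| = 0 (no overlap).
|P∩R|: x∈[1,8], y∈[5,7] → 7·2 = 14.
|Q∩R| = 0 (no overlap).
|P∩Q∩R| = 0.
|P ∪ Q ∪ R| = 60 − 14 + 0 = 46.00.

46.00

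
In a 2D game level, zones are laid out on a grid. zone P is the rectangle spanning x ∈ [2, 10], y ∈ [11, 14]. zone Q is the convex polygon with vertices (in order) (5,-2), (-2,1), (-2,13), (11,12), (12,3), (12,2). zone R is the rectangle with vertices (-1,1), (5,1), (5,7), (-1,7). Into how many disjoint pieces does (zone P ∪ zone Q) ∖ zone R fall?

(zone P ∪ zone Q) ∖ zone R is a single connected region.

1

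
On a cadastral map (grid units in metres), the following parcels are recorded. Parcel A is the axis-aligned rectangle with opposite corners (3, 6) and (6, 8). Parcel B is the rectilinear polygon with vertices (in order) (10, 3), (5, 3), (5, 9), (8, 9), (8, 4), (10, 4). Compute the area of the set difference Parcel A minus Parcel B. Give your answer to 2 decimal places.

4.00

|Parcel A| = 6, |Parcel A∩Parcel B| = 2.
|Parcel A ∖ Parcel B| = |Parcel A| − |Parcel A∩Parcel B| = 6 − 2 = 4.00.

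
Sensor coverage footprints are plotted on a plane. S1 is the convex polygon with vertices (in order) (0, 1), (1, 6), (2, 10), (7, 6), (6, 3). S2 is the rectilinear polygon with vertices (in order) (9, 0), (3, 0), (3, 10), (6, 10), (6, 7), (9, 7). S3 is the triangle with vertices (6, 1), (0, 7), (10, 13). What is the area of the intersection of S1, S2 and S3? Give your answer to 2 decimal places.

The intersection is the polygon with vertices (6,3), (4.5,2.5), (3,4), (3,8.8), (3.286,8.971), (7,6).
By the shoelace formula its area is 16.84.

16.84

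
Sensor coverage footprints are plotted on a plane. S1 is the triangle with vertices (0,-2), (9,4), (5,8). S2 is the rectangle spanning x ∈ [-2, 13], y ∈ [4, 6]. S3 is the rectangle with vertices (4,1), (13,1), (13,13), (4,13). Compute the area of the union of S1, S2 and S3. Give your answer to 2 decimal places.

129.75

By inclusion–exclusion:
Individual areas: |S1| = 30, |S2| = 30, |S3| = 108.
|S1∩S2| = 9.
|S1∩S3| = 19.25.
|S2∩S3|: x∈[4,13], y∈[4,6] → 9·2 = 18.
|S1∩S2∩S3| = 8.
|S1 ∪ S2 ∪ S3| = 168 − 46.25 + 8 = 129.75.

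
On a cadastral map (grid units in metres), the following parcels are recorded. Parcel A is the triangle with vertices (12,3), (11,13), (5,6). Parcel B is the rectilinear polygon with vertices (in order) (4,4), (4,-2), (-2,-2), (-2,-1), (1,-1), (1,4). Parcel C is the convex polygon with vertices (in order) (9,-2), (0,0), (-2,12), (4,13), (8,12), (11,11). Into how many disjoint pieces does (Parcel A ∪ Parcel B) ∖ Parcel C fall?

(Parcel A ∪ Parcel B) ∖ Parcel C splits into 2 disjoint pieces (area 10.256, area 7.3333).

2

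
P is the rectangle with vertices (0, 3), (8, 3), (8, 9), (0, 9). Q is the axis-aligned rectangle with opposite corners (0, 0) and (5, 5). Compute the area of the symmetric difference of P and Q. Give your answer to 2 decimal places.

53.00

|P∩Q|: x∈[0,5], y∈[3,5] → 5·2 = 10.
|P △ Q| = |P| + |Q| − 2·|P∩Q| = 48 + 25 − 20 = 53.00.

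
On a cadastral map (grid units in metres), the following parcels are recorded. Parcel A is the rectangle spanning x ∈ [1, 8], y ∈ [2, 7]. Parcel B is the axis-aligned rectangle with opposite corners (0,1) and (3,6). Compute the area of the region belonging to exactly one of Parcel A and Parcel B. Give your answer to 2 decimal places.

|Parcel A∩Parcel B|: x∈[1,3], y∈[2,6] → 2·4 = 8.
|Parcel A △ Parcel B| = |Parcel A| + |Parcel B| − 2·|Parcel A∩Parcel B| = 35 + 15 − 16 = 34.00.

34.00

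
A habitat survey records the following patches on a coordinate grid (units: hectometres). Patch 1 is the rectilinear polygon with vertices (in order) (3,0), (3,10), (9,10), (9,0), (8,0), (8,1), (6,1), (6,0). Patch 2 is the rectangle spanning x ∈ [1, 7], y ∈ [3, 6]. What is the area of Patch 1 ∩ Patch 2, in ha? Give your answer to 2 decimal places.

The intersection is the polygon with vertices (3,6), (7,6), (7,3), (3,3).
By the shoelace formula its area is 12.00.

12.00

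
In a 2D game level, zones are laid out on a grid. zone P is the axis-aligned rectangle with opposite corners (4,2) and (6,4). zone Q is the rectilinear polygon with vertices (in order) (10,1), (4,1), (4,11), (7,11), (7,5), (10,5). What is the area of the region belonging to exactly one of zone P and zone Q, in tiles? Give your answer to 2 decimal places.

|zone P| = 4, |zone Q| = 42, |zone P∩zone Q| = 4.
|zone P △ zone Q| = |zone P| + |zone Q| − 2·|zone P∩zone Q| = 4 + 42 − 8 = 38.00.

38.00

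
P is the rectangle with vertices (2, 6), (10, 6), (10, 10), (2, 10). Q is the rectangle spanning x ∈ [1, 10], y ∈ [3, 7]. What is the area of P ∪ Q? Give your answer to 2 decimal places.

60.00

By inclusion–exclusion:
Individual areas: |P| = 32, |Q| = 36.
|P∩Q|: x∈[2,10], y∈[6,7] → 8·1 = 8.
|P ∪ Q| = 68 − 8 = 60.00.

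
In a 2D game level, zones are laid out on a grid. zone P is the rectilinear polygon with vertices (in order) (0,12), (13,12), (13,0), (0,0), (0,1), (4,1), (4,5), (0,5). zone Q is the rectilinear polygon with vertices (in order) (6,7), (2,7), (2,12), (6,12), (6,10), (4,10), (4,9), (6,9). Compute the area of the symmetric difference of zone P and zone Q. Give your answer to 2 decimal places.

122.00

|zone P| = 140, |zone Q| = 18, |zone P∩zone Q| = 18.
|zone P △ zone Q| = |zone P| + |zone Q| − 2·|zone P∩zone Q| = 140 + 18 − 36 = 122.00.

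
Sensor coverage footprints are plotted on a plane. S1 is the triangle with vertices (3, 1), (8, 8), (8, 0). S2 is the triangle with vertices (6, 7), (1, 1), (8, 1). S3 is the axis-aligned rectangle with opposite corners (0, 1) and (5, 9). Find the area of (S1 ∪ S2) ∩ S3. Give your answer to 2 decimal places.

9.60

The region (S1 ∪ S2) ∩ S3 is the polygon with vertices (1,1), (5,5.8), (5,1), (3,1).
By the shoelace formula its area is 9.60.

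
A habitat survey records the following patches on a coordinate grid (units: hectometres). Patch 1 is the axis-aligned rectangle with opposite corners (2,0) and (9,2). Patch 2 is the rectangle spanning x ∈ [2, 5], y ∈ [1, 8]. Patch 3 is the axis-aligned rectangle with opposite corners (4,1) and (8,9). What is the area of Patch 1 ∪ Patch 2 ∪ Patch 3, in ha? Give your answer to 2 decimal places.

54.00

By inclusion–exclusion:
Individual areas: |Patch 1| = 14, |Patch 2| = 21, |Patch 3| = 32.
|Patch 1∩Patch 2|: x∈[2,5], y∈[1,2] → 3·1 = 3.
|Patch 1∩Patch 3|: x∈[4,8], y∈[1,2] → 4·1 = 4.
|Patch 2∩Patch 3|: x∈[4,5], y∈[1,8] → 1·7 = 7.
|Patch 1∩Patch 2∩Patch 3| = 1.
|Patch 1 ∪ Patch 2 ∪ Patch 3| = 67 − 14 + 1 = 54.00.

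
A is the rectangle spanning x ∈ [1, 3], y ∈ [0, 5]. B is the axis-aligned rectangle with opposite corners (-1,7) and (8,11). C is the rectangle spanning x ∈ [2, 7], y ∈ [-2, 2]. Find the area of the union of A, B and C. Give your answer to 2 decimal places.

By inclusion–exclusion:
Individual areas: |A| = 10, |B| = 36, |C| = 20.
|A∩B| = 0 (no overlap).
|A∩C|: x∈[2,3], y∈[0,2] → 1·2 = 2.
|B∩C| = 0 (no overlap).
|A∩B∩C| = 0.
|A ∪ B ∪ C| = 66 − 2 + 0 = 64.00.

64.00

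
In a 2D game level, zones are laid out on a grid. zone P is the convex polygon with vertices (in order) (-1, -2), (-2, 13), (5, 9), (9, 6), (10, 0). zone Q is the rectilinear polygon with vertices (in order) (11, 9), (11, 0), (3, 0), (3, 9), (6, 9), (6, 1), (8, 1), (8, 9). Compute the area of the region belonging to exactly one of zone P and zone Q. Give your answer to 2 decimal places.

95.50

|zone P| = 115.5, |zone Q| = 56, |zone P∩zone Q| = 38.
|zone P △ zone Q| = |zone P| + |zone Q| − 2·|zone P∩zone Q| = 115.5 + 56 − 76 = 95.50.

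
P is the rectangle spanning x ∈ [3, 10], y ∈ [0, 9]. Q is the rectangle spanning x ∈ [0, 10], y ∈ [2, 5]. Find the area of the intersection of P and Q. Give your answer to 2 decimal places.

|P∩Q|: x∈[3,10], y∈[2,5] → 7·3 = 21.

21.00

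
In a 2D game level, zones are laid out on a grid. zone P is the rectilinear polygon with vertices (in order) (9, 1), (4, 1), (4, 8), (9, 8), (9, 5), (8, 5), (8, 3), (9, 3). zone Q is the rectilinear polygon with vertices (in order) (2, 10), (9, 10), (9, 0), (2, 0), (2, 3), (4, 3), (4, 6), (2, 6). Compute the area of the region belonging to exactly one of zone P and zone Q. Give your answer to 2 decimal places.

|zone P| = 33, |zone Q| = 64, |zone P∩zone Q| = 33.
|zone P △ zone Q| = |zone P| + |zone Q| − 2·|zone P∩zone Q| = 33 + 64 − 66 = 31.00.

31.00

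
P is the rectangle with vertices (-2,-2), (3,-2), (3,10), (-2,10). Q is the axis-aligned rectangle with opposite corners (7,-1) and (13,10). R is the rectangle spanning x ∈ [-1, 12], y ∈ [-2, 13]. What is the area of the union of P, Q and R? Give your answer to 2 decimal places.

By inclusion–exclusion:
Individual areas: |P| = 60, |Q| = 66, |R| = 195.
|P∩Q| = 0 (no overlap).
|P∩R|: x∈[-1,3], y∈[-2,10] → 4·12 = 48.
|Q∩R|: x∈[7,12], y∈[-1,10] → 5·11 = 55.
|P∩Q∩R| = 0.
|P ∪ Q ∪ R| = 321 − 103 + 0 = 218.00.

218.00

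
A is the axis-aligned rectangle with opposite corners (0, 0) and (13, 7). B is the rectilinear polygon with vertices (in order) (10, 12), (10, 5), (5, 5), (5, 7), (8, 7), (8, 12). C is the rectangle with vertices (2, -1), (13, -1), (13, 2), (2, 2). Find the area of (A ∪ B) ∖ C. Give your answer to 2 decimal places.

|A ∪ B| = 101.
|(A ∪ B) ∩ C| = 22.
|(A ∪ B) ∖ C| = 101 − 22 = 79.00.

79.00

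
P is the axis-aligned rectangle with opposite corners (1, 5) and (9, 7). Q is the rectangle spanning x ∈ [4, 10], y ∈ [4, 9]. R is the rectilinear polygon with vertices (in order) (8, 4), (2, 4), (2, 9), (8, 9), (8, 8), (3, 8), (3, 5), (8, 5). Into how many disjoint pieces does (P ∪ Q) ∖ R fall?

(P ∪ Q) ∖ R splits into 2 disjoint pieces (area 2, area 24).

2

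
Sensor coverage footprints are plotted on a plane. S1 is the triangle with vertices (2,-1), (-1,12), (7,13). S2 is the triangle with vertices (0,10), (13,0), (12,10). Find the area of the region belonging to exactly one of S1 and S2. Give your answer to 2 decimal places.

|S1| = 53.5, |S2| = 60, |S1∩S2| = 10.605.
|S1 △ S2| = |S1| + |S2| − 2·|S1∩S2| = 53.5 + 60 − 21.21 = 92.29.

92.29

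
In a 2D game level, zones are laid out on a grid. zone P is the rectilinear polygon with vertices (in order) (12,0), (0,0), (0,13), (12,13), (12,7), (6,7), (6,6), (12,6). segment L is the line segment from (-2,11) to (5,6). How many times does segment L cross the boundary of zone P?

1

The segment meets the boundary at (0,9.571).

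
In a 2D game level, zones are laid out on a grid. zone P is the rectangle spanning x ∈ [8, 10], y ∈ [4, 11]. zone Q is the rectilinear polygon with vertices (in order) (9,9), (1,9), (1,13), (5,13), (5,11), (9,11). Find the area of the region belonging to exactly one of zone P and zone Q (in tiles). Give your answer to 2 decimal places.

|zone P| = 14, |zone Q| = 24, |zone P∩zone Q| = 2.
|zone P △ zone Q| = |zone P| + |zone Q| − 2·|zone P∩zone Q| = 14 + 24 − 4 = 34.00.

34.00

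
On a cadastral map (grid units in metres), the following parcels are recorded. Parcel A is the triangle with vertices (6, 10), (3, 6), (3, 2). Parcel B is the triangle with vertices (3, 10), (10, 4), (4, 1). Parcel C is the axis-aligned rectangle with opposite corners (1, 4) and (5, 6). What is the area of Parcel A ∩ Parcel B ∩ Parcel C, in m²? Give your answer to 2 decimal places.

1.14

The intersection is the polygon with vertices (3.75,4), (3.667,4), (3.444,6), (4.5,6).
By the shoelace formula its area is 1.14.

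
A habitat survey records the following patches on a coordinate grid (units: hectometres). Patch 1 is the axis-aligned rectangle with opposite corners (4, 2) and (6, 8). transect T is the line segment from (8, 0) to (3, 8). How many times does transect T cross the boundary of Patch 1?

The segment meets the boundary at (4,6.4), (6,3.2).

2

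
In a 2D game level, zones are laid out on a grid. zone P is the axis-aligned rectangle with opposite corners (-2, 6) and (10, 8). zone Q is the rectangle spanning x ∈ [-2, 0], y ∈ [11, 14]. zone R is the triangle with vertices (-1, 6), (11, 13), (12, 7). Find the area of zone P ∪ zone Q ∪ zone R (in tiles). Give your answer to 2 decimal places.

55.58

By inclusion–exclusion:
Individual areas: |zone P| = 24, |zone Q| = 6, |zone R| = 39.5.
|zone P∩zone Q| = 0 (no overlap).
|zone P∩zone R| = 13.9176.
|zone Q∩zone R| = 0.
|zone P∩zone Q∩zone R| = 0.
|zone P ∪ zone Q ∪ zone R| = 69.5 − 13.9176 + 0 = 55.58.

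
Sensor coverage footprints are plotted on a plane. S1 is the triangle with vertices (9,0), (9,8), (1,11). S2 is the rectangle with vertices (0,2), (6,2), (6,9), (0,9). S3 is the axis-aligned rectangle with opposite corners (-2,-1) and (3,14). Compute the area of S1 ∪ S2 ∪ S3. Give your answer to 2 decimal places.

By inclusion–exclusion:
Individual areas: |S1| = 32, |S2| = 42, |S3| = 75.
|S1∩S2| = 8.642.
|S1∩S3| = 2.
|S2∩S3|: x∈[0,3], y∈[2,9] → 3·7 = 21.
|S1∩S2∩S3| = 0.2045.
|S1 ∪ S2 ∪ S3| = 149 − 31.642 + 0.2045 = 117.56.

117.56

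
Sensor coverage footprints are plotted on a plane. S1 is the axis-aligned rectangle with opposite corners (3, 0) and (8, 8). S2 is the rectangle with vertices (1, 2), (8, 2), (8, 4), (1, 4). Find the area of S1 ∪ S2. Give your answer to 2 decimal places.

44.00

By inclusion–exclusion:
Individual areas: |S1| = 40, |S2| = 14.
|S1∩S2|: x∈[3,8], y∈[2,4] → 5·2 = 10.
|S1 ∪ S2| = 54 − 10 = 44.00.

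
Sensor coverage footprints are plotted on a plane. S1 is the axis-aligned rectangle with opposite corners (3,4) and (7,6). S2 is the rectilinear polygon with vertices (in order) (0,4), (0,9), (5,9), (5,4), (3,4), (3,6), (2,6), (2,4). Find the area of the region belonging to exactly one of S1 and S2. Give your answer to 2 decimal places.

|S1| = 8, |S2| = 23, |S1∩S2| = 4.
|S1 △ S2| = |S1| + |S2| − 2·|S1∩S2| = 8 + 23 − 8 = 23.00.

23.00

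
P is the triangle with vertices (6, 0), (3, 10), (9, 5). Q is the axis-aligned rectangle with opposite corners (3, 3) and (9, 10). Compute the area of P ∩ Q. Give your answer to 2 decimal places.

The intersection is the polygon with vertices (3,10), (9,5), (7.8,3), (5.1,3).
By the shoelace formula its area is 18.45.

18.45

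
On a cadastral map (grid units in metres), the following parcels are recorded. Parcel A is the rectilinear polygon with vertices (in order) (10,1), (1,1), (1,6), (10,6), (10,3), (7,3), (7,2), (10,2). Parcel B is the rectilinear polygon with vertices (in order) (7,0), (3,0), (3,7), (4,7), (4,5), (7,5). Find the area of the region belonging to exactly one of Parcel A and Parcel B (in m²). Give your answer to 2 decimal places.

30.00

|Parcel A| = 42, |Parcel B| = 22, |Parcel A∩Parcel B| = 17.
|Parcel A △ Parcel B| = |Parcel A| + |Parcel B| − 2·|Parcel A∩Parcel B| = 42 + 22 − 34 = 30.00.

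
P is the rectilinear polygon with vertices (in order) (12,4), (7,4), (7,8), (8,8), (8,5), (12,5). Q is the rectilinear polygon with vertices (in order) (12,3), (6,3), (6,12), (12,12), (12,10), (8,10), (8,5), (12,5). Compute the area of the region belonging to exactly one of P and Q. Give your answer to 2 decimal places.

26.00

|P| = 8, |Q| = 34, |P∩Q| = 8.
|P △ Q| = |P| + |Q| − 2·|P∩Q| = 8 + 34 − 16 = 26.00.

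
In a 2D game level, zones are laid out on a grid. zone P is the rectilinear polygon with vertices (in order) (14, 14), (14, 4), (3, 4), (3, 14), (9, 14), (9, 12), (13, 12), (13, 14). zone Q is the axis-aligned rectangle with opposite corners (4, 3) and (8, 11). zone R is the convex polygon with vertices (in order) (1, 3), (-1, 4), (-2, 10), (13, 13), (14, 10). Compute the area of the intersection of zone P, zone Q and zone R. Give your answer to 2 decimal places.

21.23

The intersection is the polygon with vertices (4,11), (8,11), (8,6.769), (4,4.615).
By the shoelace formula its area is 21.23.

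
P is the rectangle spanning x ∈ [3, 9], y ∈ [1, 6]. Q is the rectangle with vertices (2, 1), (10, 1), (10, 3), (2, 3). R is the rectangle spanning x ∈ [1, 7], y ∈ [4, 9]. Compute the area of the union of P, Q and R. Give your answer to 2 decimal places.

By inclusion–exclusion:
Individual areas: |P| = 30, |Q| = 16, |R| = 30.
|P∩Q|: x∈[3,9], y∈[1,3] → 6·2 = 12.
|P∩R|: x∈[3,7], y∈[4,6] → 4·2 = 8.
|Q∩R| = 0 (no overlap).
|P∩Q∩R| = 0.
|P ∪ Q ∪ R| = 76 − 20 + 0 = 56.00.

56.00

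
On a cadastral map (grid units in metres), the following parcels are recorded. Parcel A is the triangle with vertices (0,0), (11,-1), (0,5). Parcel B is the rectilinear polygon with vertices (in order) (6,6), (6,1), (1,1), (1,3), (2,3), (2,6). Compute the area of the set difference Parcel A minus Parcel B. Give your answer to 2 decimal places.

|Parcel A| = 27.5, |Parcel A∩Parcel B| = 9.2727.
|Parcel A ∖ Parcel B| = |Parcel A| − |Parcel A∩Parcel B| = 27.5 − 9.2727 = 18.23.

18.23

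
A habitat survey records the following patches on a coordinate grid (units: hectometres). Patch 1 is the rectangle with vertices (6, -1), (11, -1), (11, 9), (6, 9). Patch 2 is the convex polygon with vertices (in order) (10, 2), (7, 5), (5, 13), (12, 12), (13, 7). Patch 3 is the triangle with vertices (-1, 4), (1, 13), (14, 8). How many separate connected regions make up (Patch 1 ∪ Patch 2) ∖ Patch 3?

2

(Patch 1 ∪ Patch 2) ∖ Patch 3 splits into 2 disjoint pieces (area 41.8823, area 17.4957).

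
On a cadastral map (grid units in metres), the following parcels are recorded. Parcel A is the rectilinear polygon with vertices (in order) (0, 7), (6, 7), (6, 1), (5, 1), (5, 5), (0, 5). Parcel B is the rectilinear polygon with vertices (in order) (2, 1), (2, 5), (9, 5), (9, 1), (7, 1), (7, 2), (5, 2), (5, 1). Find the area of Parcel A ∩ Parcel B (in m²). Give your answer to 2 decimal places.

3.00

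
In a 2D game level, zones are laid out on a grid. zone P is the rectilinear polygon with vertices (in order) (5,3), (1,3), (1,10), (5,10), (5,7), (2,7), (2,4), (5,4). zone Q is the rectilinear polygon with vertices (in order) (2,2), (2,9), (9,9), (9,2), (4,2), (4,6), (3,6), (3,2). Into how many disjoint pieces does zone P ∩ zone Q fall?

3

zone P ∩ zone Q splits into 3 disjoint pieces (area 1, area 1, area 6).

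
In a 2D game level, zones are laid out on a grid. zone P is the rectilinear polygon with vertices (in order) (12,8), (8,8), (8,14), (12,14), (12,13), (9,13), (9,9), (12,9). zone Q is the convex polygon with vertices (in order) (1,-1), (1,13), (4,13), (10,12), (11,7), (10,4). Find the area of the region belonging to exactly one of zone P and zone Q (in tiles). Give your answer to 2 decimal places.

|zone P| = 12, |zone Q| = 104.5, |zone P∩zone Q| = 5.95.
|zone P △ zone Q| = |zone P| + |zone Q| − 2·|zone P∩zone Q| = 12 + 104.5 − 11.9 = 104.60.

104.60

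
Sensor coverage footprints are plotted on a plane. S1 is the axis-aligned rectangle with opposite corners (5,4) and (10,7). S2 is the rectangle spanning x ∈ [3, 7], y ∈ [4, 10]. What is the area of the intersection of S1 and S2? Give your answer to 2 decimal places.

6.00

|S1∩S2|: x∈[5,7], y∈[4,7] → 2·3 = 6.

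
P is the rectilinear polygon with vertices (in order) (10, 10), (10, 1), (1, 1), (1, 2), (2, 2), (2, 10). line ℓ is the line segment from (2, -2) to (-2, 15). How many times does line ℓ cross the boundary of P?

The segment meets the boundary at (1.059,2), (1.294,1).

2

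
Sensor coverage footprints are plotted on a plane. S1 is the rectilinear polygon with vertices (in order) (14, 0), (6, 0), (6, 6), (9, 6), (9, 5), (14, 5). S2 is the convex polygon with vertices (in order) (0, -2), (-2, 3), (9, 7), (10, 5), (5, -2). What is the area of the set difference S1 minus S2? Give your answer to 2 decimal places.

28.94

|S1| = 43, |S1∩S2| = 14.0601.
|S1 ∖ S2| = |S1| − |S1∩S2| = 43 − 14.0601 = 28.94.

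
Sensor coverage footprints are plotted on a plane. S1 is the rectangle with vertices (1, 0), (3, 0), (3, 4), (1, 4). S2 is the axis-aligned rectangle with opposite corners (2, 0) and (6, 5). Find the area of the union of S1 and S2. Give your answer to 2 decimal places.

24.00

By inclusion–exclusion:
Individual areas: |S1| = 8, |S2| = 20.
|S1∩S2|: x∈[2,3], y∈[0,4] → 1·4 = 4.
|S1 ∪ S2| = 28 − 4 = 24.00.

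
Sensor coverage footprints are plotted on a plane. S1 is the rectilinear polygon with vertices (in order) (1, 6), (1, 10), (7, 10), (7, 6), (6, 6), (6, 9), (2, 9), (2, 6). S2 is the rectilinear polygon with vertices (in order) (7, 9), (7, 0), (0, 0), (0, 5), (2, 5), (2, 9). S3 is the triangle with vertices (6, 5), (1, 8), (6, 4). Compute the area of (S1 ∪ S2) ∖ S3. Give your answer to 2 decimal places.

|S1 ∪ S2| = 64.
|(S1 ∪ S2) ∩ S3| = 2.5.
|(S1 ∪ S2) ∖ S3| = 64 − 2.5 = 61.50.

61.50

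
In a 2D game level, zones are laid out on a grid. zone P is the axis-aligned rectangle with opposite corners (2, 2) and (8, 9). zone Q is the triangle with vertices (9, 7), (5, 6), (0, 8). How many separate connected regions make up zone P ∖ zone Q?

zone P ∖ zone Q splits into 2 disjoint pieces (area 26.925, area 9.3333).

2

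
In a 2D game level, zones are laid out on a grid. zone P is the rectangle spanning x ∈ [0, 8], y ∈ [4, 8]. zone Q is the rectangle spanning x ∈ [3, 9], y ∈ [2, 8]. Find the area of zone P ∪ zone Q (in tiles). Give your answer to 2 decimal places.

By inclusion–exclusion:
Individual areas: |zone P| = 32, |zone Q| = 36.
|zone P∩zone Q|: x∈[3,8], y∈[4,8] → 5·4 = 20.
|zone P ∪ zone Q| = 68 − 20 = 48.00.

48.00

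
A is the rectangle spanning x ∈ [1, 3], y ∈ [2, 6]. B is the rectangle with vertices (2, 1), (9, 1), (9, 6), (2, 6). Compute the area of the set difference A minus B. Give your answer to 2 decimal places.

|A∩B|: x∈[2,3], y∈[2,6] → 1·4 = 4.
|A| = 8.
|A ∖ B| = |A| − |A∩B| = 8 − 4 = 4.00.

4.00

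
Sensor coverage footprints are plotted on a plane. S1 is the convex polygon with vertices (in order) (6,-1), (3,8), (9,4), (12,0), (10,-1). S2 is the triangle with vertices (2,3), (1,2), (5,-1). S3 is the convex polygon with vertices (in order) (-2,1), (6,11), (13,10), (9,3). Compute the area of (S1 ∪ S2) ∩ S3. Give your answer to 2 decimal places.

|S1 ∪ S2| = 40.
|(S1 ∪ S2) ∩ S3| = 16.81.

16.81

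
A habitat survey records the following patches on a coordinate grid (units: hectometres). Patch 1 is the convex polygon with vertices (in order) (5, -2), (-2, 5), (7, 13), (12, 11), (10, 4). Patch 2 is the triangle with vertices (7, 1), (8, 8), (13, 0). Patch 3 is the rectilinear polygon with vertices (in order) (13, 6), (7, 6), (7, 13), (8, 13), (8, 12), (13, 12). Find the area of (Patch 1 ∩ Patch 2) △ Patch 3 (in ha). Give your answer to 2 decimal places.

|Patch 1 ∩ Patch 2| = 10.631.
|(Patch 1 ∩ Patch 2) ∩ Patch 3| = 1.5357.
|(Patch 1 ∩ Patch 2) △ Patch 3| = 10.631 + 37 − 3.0714 = 44.56.

44.56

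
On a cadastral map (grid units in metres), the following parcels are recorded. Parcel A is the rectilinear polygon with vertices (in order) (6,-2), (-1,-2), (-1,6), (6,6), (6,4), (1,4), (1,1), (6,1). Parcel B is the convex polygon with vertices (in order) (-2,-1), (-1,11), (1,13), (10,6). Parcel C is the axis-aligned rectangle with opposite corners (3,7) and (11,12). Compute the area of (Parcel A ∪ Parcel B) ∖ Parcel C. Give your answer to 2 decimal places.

91.08

|Parcel A ∪ Parcel B| = 103.7798.
|(Parcel A ∪ Parcel B) ∩ Parcel C| = 12.6984.
|(Parcel A ∪ Parcel B) ∖ Parcel C| = 103.7798 − 12.6984 = 91.08.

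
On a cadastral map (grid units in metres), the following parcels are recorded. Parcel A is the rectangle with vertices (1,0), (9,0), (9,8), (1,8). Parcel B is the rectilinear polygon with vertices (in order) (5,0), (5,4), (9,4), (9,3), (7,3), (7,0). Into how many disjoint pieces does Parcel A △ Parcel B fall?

2

Parcel A △ Parcel B splits into 2 disjoint pieces (area 6, area 48).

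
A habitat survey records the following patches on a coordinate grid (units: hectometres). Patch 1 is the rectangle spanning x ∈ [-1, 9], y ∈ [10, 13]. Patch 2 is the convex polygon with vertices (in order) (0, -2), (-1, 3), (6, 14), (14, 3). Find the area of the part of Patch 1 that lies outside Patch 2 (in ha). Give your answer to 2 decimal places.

19.77

|Patch 1| = 30, |Patch 1∩Patch 2| = 10.2273.
|Patch 1 ∖ Patch 2| = |Patch 1| − |Patch 1∩Patch 2| = 30 − 10.2273 = 19.77.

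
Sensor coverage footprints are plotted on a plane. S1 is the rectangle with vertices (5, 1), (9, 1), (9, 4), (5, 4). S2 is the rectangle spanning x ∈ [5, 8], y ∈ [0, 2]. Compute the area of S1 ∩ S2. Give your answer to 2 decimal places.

3.00

|S1∩S2|: x∈[5,8], y∈[1,2] → 3·1 = 3.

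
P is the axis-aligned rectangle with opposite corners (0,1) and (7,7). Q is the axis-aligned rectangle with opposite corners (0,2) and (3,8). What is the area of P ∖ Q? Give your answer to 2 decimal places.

27.00

|P∩Q|: x∈[0,3], y∈[2,7] → 3·5 = 15.
|P| = 42.
|P ∖ Q| = |P| − |P∩Q| = 42 − 15 = 27.00.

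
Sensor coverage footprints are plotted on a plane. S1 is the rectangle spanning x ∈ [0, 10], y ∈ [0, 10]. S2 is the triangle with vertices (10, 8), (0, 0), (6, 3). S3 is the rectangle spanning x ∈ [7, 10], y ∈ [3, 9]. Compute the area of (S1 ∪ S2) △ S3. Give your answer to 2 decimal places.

|S1 ∪ S2| = 100.
|(S1 ∪ S2) ∩ S3| = 18.
|(S1 ∪ S2) △ S3| = 100 + 18 − 36 = 82.00.

82.00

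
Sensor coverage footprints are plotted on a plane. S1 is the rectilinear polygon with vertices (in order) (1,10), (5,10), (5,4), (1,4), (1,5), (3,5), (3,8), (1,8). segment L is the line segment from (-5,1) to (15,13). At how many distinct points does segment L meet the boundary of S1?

4

The segment meets the boundary at (3,5.8), (5,7), (1.667,5), (1,4.6).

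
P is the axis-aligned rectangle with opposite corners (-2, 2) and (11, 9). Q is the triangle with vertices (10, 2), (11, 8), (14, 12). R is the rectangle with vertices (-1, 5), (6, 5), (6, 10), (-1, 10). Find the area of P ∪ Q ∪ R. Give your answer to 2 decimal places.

By inclusion–exclusion:
Individual areas: |P| = 91, |Q| = 7, |R| = 35.
|P∩Q| = 1.75.
|P∩R|: x∈[-1,6], y∈[5,9] → 7·4 = 28.
|Q∩R| = 0.
|P∩Q∩R| = 0.
|P ∪ Q ∪ R| = 133 − 29.75 + 0 = 103.25.

103.25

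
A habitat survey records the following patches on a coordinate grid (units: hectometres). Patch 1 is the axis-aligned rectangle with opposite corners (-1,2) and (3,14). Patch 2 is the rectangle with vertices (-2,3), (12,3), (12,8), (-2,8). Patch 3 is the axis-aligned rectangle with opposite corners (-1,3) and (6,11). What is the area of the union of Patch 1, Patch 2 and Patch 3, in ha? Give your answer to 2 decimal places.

107.00

By inclusion–exclusion:
Individual areas: |Patch 1| = 48, |Patch 2| = 70, |Patch 3| = 56.
|Patch 1∩Patch 2|: x∈[-1,3], y∈[3,8] → 4·5 = 20.
|Patch 1∩Patch 3|: x∈[-1,3], y∈[3,11] → 4·8 = 32.
|Patch 2∩Patch 3|: x∈[-1,6], y∈[3,8] → 7·5 = 35.
|Patch 1∩Patch 2∩Patch 3| = 20.
|Patch 1 ∪ Patch 2 ∪ Patch 3| = 174 − 87 + 20 = 107.00.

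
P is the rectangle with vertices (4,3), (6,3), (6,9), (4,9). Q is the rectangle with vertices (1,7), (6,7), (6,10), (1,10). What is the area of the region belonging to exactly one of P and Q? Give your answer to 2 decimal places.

|P∩Q|: x∈[4,6], y∈[7,9] → 2·2 = 4.
|P △ Q| = |P| + |Q| − 2·|P∩Q| = 12 + 15 − 8 = 19.00.

19.00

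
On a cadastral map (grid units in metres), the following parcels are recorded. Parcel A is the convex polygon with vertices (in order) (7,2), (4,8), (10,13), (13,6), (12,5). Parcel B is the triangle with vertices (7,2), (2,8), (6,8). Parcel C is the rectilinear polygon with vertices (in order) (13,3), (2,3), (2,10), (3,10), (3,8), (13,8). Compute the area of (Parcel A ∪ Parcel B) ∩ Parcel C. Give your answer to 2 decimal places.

37.89

The region (Parcel A ∪ Parcel B) ∩ Parcel C is the polygon with vertices (13,6), (12,5), (8.667,3), (6.167,3), (2,8), (3,8), (4,8), (12.143,8).
By the shoelace formula its area is 37.89.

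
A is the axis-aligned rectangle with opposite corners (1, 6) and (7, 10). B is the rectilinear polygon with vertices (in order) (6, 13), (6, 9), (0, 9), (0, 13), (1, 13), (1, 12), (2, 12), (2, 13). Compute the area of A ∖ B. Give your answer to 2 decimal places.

|A| = 24, |A∩B| = 5.
|A ∖ B| = |A| − |A∩B| = 24 − 5 = 19.00.

19.00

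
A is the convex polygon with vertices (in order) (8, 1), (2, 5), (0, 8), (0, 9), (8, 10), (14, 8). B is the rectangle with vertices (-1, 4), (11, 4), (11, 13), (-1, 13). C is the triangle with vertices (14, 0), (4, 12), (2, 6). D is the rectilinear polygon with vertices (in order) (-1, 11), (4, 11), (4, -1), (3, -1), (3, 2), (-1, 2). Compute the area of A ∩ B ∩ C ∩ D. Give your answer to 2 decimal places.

The intersection is the polygon with vertices (2,6), (3.13,9.391), (4,9.5), (4,5).
By the shoelace formula its area is 5.91.

5.91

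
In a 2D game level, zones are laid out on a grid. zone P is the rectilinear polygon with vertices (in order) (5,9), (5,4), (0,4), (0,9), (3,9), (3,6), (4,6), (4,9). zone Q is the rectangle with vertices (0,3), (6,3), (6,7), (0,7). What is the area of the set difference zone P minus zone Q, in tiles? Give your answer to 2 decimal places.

8.00

|zone P| = 22, |zone P∩zone Q| = 14.
|zone P ∖ zone Q| = |zone P| − |zone P∩zone Q| = 22 − 14 = 8.00.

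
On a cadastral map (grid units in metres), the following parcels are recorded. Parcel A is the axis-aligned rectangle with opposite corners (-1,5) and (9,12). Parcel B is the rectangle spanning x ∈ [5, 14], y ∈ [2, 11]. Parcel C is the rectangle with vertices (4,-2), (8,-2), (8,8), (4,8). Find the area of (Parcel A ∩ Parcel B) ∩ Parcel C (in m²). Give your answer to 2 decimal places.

9.00

The region (Parcel A ∩ Parcel B) ∩ Parcel C is the polygon with vertices (5,5), (5,8), (8,8), (8,5).
By the shoelace formula its area is 9.00.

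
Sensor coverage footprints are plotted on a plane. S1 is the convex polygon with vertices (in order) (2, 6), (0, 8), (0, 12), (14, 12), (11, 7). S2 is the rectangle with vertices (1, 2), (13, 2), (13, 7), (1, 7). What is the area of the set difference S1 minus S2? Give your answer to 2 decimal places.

62.00

|S1| = 67, |S1∩S2| = 5.
|S1 ∖ S2| = |S1| − |S1∩S2| = 67 − 5 = 62.00.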